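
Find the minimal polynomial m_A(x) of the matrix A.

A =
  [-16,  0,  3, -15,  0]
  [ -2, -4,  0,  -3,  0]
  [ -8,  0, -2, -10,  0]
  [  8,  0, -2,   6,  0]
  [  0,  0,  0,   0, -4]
x^2 + 8*x + 16

The characteristic polynomial is χ_A(x) = (x + 4)^5, so the eigenvalues are known. The minimal polynomial is
  m_A(x) = Π_λ (x − λ)^{k_λ}
where k_λ is the size of the *largest* Jordan block for λ (equivalently, the smallest k with (A − λI)^k v = 0 for every generalised eigenvector v of λ).

  λ = -4: largest Jordan block has size 2, contributing (x + 4)^2

So m_A(x) = (x + 4)^2 = x^2 + 8*x + 16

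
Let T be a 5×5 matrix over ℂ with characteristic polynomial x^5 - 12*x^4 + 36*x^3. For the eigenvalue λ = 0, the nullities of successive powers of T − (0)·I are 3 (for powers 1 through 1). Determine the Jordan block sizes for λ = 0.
Block sizes for λ = 0: [1, 1, 1]

From the dimensions of kernels of powers, the number of Jordan blocks of size at least j is d_j − d_{j−1} where d_j = dim ker(N^j) (with d_0 = 0). Computing the differences gives [3].
The number of blocks of size exactly k is (#blocks of size ≥ k) − (#blocks of size ≥ k + 1), so the partition is: 3 block(s) of size 1.
In nonincreasing order the block sizes are [1, 1, 1].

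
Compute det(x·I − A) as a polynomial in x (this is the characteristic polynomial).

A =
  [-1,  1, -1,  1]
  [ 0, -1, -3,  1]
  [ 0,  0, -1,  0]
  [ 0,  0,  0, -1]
x^4 + 4*x^3 + 6*x^2 + 4*x + 1

Expanding det(x·I − A) (e.g. by cofactor expansion or by noting that A is similar to its Jordan form J, which has the same characteristic polynomial as A) gives
  χ_A(x) = x^4 + 4*x^3 + 6*x^2 + 4*x + 1
which factors as (x + 1)^4. The eigenvalues (with algebraic multiplicities) are λ = -1 with multiplicity 4.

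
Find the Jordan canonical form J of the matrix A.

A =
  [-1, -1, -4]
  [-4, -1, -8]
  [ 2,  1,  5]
J_2(1) ⊕ J_1(1)

The characteristic polynomial is
  det(x·I − A) = x^3 - 3*x^2 + 3*x - 1 = (x - 1)^3

Eigenvalues and multiplicities (the geometric multiplicity of λ is n − rank(A − λI), which equals the number of Jordan blocks for λ):
  λ = 1: algebraic multiplicity = 3, geometric multiplicity = 2

Determining the block sizes for each eigenvalue:
  λ = 1: 2 blocks summing to 3 forces exactly one block of size 2 and the rest size 1 → block sizes [2, 1]

Assembling the blocks gives a Jordan form
J =
  [1, 1, 0]
  [0, 1, 0]
  [0, 0, 1]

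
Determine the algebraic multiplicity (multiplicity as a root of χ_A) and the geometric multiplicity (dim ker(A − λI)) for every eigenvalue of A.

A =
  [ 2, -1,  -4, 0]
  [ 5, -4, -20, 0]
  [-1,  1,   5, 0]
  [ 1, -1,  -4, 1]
λ = 1: alg = 4, geom = 3

Step 1 — factor the characteristic polynomial to read off the algebraic multiplicities:
  χ_A(x) = (x - 1)^4

Step 2 — compute geometric multiplicities via the rank-nullity identity g(λ) = n − rank(A − λI):
  rank(A − (1)·I) = 1, so dim ker(A − (1)·I) = n − 1 = 3

Summary:
  λ = 1: algebraic multiplicity = 4, geometric multiplicity = 3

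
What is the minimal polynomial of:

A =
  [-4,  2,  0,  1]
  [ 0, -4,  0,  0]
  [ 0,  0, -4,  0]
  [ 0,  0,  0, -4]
x^2 + 8*x + 16

The characteristic polynomial is χ_A(x) = (x + 4)^4, so the eigenvalues are known. The minimal polynomial is
  m_A(x) = Π_λ (x − λ)^{k_λ}
where k_λ is the size of the *largest* Jordan block for λ (equivalently, the smallest k with (A − λI)^k v = 0 for every generalised eigenvector v of λ).

  λ = -4: largest Jordan block has size 2, contributing (x + 4)^2

So m_A(x) = (x + 4)^2 = x^2 + 8*x + 16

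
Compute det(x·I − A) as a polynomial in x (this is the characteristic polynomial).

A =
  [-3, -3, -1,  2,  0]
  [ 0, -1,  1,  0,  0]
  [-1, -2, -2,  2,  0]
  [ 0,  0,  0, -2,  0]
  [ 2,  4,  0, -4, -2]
x^5 + 10*x^4 + 40*x^3 + 80*x^2 + 80*x + 32

Expanding det(x·I − A) (e.g. by cofactor expansion or by noting that A is similar to its Jordan form J, which has the same characteristic polynomial as A) gives
  χ_A(x) = x^5 + 10*x^4 + 40*x^3 + 80*x^2 + 80*x + 32
which factors as (x + 2)^5. The eigenvalues (with algebraic multiplicities) are λ = -2 with multiplicity 5.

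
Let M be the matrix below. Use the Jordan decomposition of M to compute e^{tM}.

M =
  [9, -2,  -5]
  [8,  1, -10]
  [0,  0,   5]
e^{tM} =
  [4*t*exp(5*t) + exp(5*t), -2*t*exp(5*t), -5*t*exp(5*t)]
  [8*t*exp(5*t), -4*t*exp(5*t) + exp(5*t), -10*t*exp(5*t)]
  [0, 0, exp(5*t)]

Strategy: write M = P · J · P⁻¹ where J is a Jordan canonical form, so e^{tM} = P · e^{tJ} · P⁻¹, and e^{tJ} can be computed block-by-block.

M has Jordan form
J =
  [5, 1, 0]
  [0, 5, 0]
  [0, 0, 5]
(up to reordering of blocks).

Per-block formulas:
  For a 1×1 block at λ = 5: exp(t · [5]) = [e^(5t)].
  For a 2×2 Jordan block J_2(5): exp(t · J_2(5)) = e^(5t)·(I + t·N), where N is the 2×2 nilpotent shift.

After assembling e^{tJ} and conjugating by P, we get:

e^{tM} =
  [4*t*exp(5*t) + exp(5*t), -2*t*exp(5*t), -5*t*exp(5*t)]
  [8*t*exp(5*t), -4*t*exp(5*t) + exp(5*t), -10*t*exp(5*t)]
  [0, 0, exp(5*t)]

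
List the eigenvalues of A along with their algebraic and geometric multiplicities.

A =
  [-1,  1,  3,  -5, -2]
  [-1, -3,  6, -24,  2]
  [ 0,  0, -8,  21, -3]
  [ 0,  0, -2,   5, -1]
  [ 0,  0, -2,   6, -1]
λ = -2: alg = 3, geom = 1; λ = -1: alg = 2, geom = 1

Step 1 — factor the characteristic polynomial to read off the algebraic multiplicities:
  χ_A(x) = (x + 1)^2*(x + 2)^3

Step 2 — compute geometric multiplicities via the rank-nullity identity g(λ) = n − rank(A − λI):
  rank(A − (-2)·I) = 4, so dim ker(A − (-2)·I) = n − 4 = 1
  rank(A − (-1)·I) = 4, so dim ker(A − (-1)·I) = n − 4 = 1

Summary:
  λ = -2: algebraic multiplicity = 3, geometric multiplicity = 1
  λ = -1: algebraic multiplicity = 2, geometric multiplicity = 1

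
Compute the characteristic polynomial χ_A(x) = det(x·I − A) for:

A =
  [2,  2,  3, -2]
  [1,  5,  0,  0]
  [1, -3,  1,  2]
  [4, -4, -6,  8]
x^4 - 16*x^3 + 96*x^2 - 256*x + 256

Expanding det(x·I − A) (e.g. by cofactor expansion or by noting that A is similar to its Jordan form J, which has the same characteristic polynomial as A) gives
  χ_A(x) = x^4 - 16*x^3 + 96*x^2 - 256*x + 256
which factors as (x - 4)^4. The eigenvalues (with algebraic multiplicities) are λ = 4 with multiplicity 4.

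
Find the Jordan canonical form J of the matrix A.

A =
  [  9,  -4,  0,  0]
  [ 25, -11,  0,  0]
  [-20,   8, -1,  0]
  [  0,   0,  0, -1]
J_2(-1) ⊕ J_1(-1) ⊕ J_1(-1)

The characteristic polynomial is
  det(x·I − A) = x^4 + 4*x^3 + 6*x^2 + 4*x + 1 = (x + 1)^4

Eigenvalues and multiplicities (the geometric multiplicity of λ is n − rank(A − λI), which equals the number of Jordan blocks for λ):
  λ = -1: algebraic multiplicity = 4, geometric multiplicity = 3

Determining the block sizes for each eigenvalue:
  λ = -1: 3 blocks summing to 4 forces exactly one block of size 2 and the rest size 1 → block sizes [2, 1, 1]

Assembling the blocks gives a Jordan form
J =
  [-1,  1,  0,  0]
  [ 0, -1,  0,  0]
  [ 0,  0, -1,  0]
  [ 0,  0,  0, -1]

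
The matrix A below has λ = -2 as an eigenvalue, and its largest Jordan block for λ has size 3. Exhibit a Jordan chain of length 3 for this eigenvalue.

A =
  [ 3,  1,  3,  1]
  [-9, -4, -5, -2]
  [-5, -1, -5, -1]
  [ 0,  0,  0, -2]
A Jordan chain for λ = -2 of length 3:
v_1 = (1, -2, -1, 0)ᵀ
v_2 = (5, -9, -5, 0)ᵀ
v_3 = (1, 0, 0, 0)ᵀ

Let N = A − (-2)·I. We want v_3 with N^3 v_3 = 0 but N^2 v_3 ≠ 0; then v_{j-1} := N · v_j for j = 3, …, 2.

Pick v_3 = (1, 0, 0, 0)ᵀ.
Then v_2 = N · v_3 = (5, -9, -5, 0)ᵀ.
Then v_1 = N · v_2 = (1, -2, -1, 0)ᵀ.

Sanity check: (A − (-2)·I) v_1 = (0, 0, 0, 0)ᵀ = 0. ✓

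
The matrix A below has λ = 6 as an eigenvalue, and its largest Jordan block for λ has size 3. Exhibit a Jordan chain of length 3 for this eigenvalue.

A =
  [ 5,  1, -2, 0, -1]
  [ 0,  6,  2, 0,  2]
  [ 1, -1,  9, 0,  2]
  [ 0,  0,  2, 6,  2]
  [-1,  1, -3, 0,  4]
A Jordan chain for λ = 6 of length 3:
v_1 = (1, 0, -1, 0, 1)ᵀ
v_2 = (-2, 2, 3, 2, -3)ᵀ
v_3 = (0, 0, 1, 0, 0)ᵀ

Let N = A − (6)·I. We want v_3 with N^3 v_3 = 0 but N^2 v_3 ≠ 0; then v_{j-1} := N · v_j for j = 3, …, 2.

Pick v_3 = (0, 0, 1, 0, 0)ᵀ.
Then v_2 = N · v_3 = (-2, 2, 3, 2, -3)ᵀ.
Then v_1 = N · v_2 = (1, 0, -1, 0, 1)ᵀ.

Sanity check: (A − (6)·I) v_1 = (0, 0, 0, 0, 0)ᵀ = 0. ✓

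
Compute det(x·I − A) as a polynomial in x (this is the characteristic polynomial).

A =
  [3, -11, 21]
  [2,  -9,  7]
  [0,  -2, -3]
x^3 + 9*x^2 + 27*x + 27

Expanding det(x·I − A) (e.g. by cofactor expansion or by noting that A is similar to its Jordan form J, which has the same characteristic polynomial as A) gives
  χ_A(x) = x^3 + 9*x^2 + 27*x + 27
which factors as (x + 3)^3. The eigenvalues (with algebraic multiplicities) are λ = -3 with multiplicity 3.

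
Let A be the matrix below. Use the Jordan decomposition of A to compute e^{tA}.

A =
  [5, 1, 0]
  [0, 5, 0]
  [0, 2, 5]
e^{tA} =
  [exp(5*t), t*exp(5*t), 0]
  [0, exp(5*t), 0]
  [0, 2*t*exp(5*t), exp(5*t)]

Strategy: write A = P · J · P⁻¹ where J is a Jordan canonical form, so e^{tA} = P · e^{tJ} · P⁻¹, and e^{tJ} can be computed block-by-block.

A has Jordan form
J =
  [5, 1, 0]
  [0, 5, 0]
  [0, 0, 5]
(up to reordering of blocks).

Per-block formulas:
  For a 2×2 Jordan block J_2(5): exp(t · J_2(5)) = e^(5t)·(I + t·N), where N is the 2×2 nilpotent shift.
  For a 1×1 block at λ = 5: exp(t · [5]) = [e^(5t)].

After assembling e^{tJ} and conjugating by P, we get:

e^{tA} =
  [exp(5*t), t*exp(5*t), 0]
  [0, exp(5*t), 0]
  [0, 2*t*exp(5*t), exp(5*t)]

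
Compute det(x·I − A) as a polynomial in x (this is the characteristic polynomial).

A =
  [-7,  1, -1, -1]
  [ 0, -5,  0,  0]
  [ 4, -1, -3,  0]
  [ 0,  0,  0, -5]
x^4 + 20*x^3 + 150*x^2 + 500*x + 625

Expanding det(x·I − A) (e.g. by cofactor expansion or by noting that A is similar to its Jordan form J, which has the same characteristic polynomial as A) gives
  χ_A(x) = x^4 + 20*x^3 + 150*x^2 + 500*x + 625
which factors as (x + 5)^4. The eigenvalues (with algebraic multiplicities) are λ = -5 with multiplicity 4.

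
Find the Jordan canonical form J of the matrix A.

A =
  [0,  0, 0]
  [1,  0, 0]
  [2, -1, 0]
J_3(0)

The characteristic polynomial is
  det(x·I − A) = x^3

Eigenvalues and multiplicities (the geometric multiplicity of λ is n − rank(A − λI), which equals the number of Jordan blocks for λ):
  λ = 0: algebraic multiplicity = 3, geometric multiplicity = 1

Determining the block sizes for each eigenvalue:
  λ = 0: one block (gm = 1), so the single block has size am = 3 → block sizes [3]

Assembling the blocks gives a Jordan form
J =
  [0, 1, 0]
  [0, 0, 1]
  [0, 0, 0]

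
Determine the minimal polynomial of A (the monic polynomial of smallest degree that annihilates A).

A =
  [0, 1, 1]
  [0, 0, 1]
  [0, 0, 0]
x^3

The characteristic polynomial is χ_A(x) = x^3, so the eigenvalues are known. The minimal polynomial is
  m_A(x) = Π_λ (x − λ)^{k_λ}
where k_λ is the size of the *largest* Jordan block for λ (equivalently, the smallest k with (A − λI)^k v = 0 for every generalised eigenvector v of λ).

  λ = 0: largest Jordan block has size 3, contributing (x − 0)^3

So m_A(x) = x^3 = x^3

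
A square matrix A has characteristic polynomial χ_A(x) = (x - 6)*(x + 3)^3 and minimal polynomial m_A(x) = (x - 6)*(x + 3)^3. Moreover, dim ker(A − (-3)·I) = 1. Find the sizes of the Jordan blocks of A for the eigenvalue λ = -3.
Block sizes for λ = -3: [3]

Step 1 — from the characteristic polynomial, algebraic multiplicity of λ = -3 is 3. From dim ker(A − (-3)·I) = 1, there are exactly 1 Jordan blocks for λ = -3.
Step 2 — from the minimal polynomial, the factor (x + 3)^3 tells us the largest block for λ = -3 has size 3.
Step 3 — with total size 3, 1 blocks, and largest block 3, the block sizes (in nonincreasing order) are [3].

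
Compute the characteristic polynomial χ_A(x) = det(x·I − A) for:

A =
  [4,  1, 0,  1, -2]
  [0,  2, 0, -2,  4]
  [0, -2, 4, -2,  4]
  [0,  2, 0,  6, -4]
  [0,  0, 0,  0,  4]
x^5 - 20*x^4 + 160*x^3 - 640*x^2 + 1280*x - 1024

Expanding det(x·I − A) (e.g. by cofactor expansion or by noting that A is similar to its Jordan form J, which has the same characteristic polynomial as A) gives
  χ_A(x) = x^5 - 20*x^4 + 160*x^3 - 640*x^2 + 1280*x - 1024
which factors as (x - 4)^5. The eigenvalues (with algebraic multiplicities) are λ = 4 with multiplicity 5.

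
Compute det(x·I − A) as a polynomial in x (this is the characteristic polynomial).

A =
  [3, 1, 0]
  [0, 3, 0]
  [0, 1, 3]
x^3 - 9*x^2 + 27*x - 27

Expanding det(x·I − A) (e.g. by cofactor expansion or by noting that A is similar to its Jordan form J, which has the same characteristic polynomial as A) gives
  χ_A(x) = x^3 - 9*x^2 + 27*x - 27
which factors as (x - 3)^3. The eigenvalues (with algebraic multiplicities) are λ = 3 with multiplicity 3.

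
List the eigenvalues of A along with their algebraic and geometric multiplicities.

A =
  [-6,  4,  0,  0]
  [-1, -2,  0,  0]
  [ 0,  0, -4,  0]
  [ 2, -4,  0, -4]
λ = -4: alg = 4, geom = 3

Step 1 — factor the characteristic polynomial to read off the algebraic multiplicities:
  χ_A(x) = (x + 4)^4

Step 2 — compute geometric multiplicities via the rank-nullity identity g(λ) = n − rank(A − λI):
  rank(A − (-4)·I) = 1, so dim ker(A − (-4)·I) = n − 1 = 3

Summary:
  λ = -4: algebraic multiplicity = 4, geometric multiplicity = 3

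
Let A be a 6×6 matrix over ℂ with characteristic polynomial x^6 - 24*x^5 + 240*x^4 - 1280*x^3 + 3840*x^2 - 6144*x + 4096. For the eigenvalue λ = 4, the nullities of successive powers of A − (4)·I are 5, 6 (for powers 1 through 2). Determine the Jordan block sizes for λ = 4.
Block sizes for λ = 4: [2, 1, 1, 1, 1]

From the dimensions of kernels of powers, the number of Jordan blocks of size at least j is d_j − d_{j−1} where d_j = dim ker(N^j) (with d_0 = 0). Computing the differences gives [5, 1].
The number of blocks of size exactly k is (#blocks of size ≥ k) − (#blocks of size ≥ k + 1), so the partition is: 4 block(s) of size 1, 1 block(s) of size 2.
In nonincreasing order the block sizes are [2, 1, 1, 1, 1].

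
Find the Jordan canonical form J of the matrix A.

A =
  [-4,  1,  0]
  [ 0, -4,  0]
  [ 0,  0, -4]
J_2(-4) ⊕ J_1(-4)

The characteristic polynomial is
  det(x·I − A) = x^3 + 12*x^2 + 48*x + 64 = (x + 4)^3

Eigenvalues and multiplicities (the geometric multiplicity of λ is n − rank(A − λI), which equals the number of Jordan blocks for λ):
  λ = -4: algebraic multiplicity = 3, geometric multiplicity = 2

Determining the block sizes for each eigenvalue:
  λ = -4: 2 blocks summing to 3 forces exactly one block of size 2 and the rest size 1 → block sizes [2, 1]

Assembling the blocks gives a Jordan form
J =
  [-4,  1,  0]
  [ 0, -4,  0]
  [ 0,  0, -4]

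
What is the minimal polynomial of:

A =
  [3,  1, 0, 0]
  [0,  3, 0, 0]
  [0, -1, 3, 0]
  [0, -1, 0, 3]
x^2 - 6*x + 9

The characteristic polynomial is χ_A(x) = (x - 3)^4, so the eigenvalues are known. The minimal polynomial is
  m_A(x) = Π_λ (x − λ)^{k_λ}
where k_λ is the size of the *largest* Jordan block for λ (equivalently, the smallest k with (A − λI)^k v = 0 for every generalised eigenvector v of λ).

  λ = 3: largest Jordan block has size 2, contributing (x − 3)^2

So m_A(x) = (x - 3)^2 = x^2 - 6*x + 9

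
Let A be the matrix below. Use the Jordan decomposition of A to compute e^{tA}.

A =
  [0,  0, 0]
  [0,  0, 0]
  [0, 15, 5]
e^{tA} =
  [1, 0, 0]
  [0, 1, 0]
  [0, 3*exp(5*t) - 3, exp(5*t)]

Strategy: write A = P · J · P⁻¹ where J is a Jordan canonical form, so e^{tA} = P · e^{tJ} · P⁻¹, and e^{tJ} can be computed block-by-block.

A has Jordan form
J =
  [0, 0, 0]
  [0, 0, 0]
  [0, 0, 5]
(up to reordering of blocks).

Per-block formulas:
  For a 1×1 block at λ = 0: exp(t · [0]) = [e^(0t)].
  For a 1×1 block at λ = 5: exp(t · [5]) = [e^(5t)].

After assembling e^{tJ} and conjugating by P, we get:

e^{tA} =
  [1, 0, 0]
  [0, 1, 0]
  [0, 3*exp(5*t) - 3, exp(5*t)]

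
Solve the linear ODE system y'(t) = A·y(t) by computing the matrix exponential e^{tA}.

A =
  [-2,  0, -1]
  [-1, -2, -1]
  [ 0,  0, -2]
e^{tA} =
  [exp(-2*t), 0, -t*exp(-2*t)]
  [-t*exp(-2*t), exp(-2*t), t^2*exp(-2*t)/2 - t*exp(-2*t)]
  [0, 0, exp(-2*t)]

Strategy: write A = P · J · P⁻¹ where J is a Jordan canonical form, so e^{tA} = P · e^{tJ} · P⁻¹, and e^{tJ} can be computed block-by-block.

A has Jordan form
J =
  [-2,  1,  0]
  [ 0, -2,  1]
  [ 0,  0, -2]
(up to reordering of blocks).

Per-block formulas:
  For a 3×3 Jordan block J_3(-2): exp(t · J_3(-2)) = e^(-2t)·(I + t·N + (t^2/2)·N^2), where N is the 3×3 nilpotent shift.

After assembling e^{tJ} and conjugating by P, we get:

e^{tA} =
  [exp(-2*t), 0, -t*exp(-2*t)]
  [-t*exp(-2*t), exp(-2*t), t^2*exp(-2*t)/2 - t*exp(-2*t)]
  [0, 0, exp(-2*t)]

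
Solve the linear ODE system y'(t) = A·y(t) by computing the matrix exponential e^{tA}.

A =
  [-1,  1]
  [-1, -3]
e^{tA} =
  [t*exp(-2*t) + exp(-2*t), t*exp(-2*t)]
  [-t*exp(-2*t), -t*exp(-2*t) + exp(-2*t)]

Strategy: write A = P · J · P⁻¹ where J is a Jordan canonical form, so e^{tA} = P · e^{tJ} · P⁻¹, and e^{tJ} can be computed block-by-block.

A has Jordan form
J =
  [-2,  1]
  [ 0, -2]
(up to reordering of blocks).

Per-block formulas:
  For a 2×2 Jordan block J_2(-2): exp(t · J_2(-2)) = e^(-2t)·(I + t·N), where N is the 2×2 nilpotent shift.

After assembling e^{tJ} and conjugating by P, we get:

e^{tA} =
  [t*exp(-2*t) + exp(-2*t), t*exp(-2*t)]
  [-t*exp(-2*t), -t*exp(-2*t) + exp(-2*t)]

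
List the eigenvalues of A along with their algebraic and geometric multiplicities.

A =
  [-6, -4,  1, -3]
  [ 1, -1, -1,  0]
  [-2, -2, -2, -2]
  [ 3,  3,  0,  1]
λ = -2: alg = 4, geom = 2

Step 1 — factor the characteristic polynomial to read off the algebraic multiplicities:
  χ_A(x) = (x + 2)^4

Step 2 — compute geometric multiplicities via the rank-nullity identity g(λ) = n − rank(A − λI):
  rank(A − (-2)·I) = 2, so dim ker(A − (-2)·I) = n − 2 = 2

Summary:
  λ = -2: algebraic multiplicity = 4, geometric multiplicity = 2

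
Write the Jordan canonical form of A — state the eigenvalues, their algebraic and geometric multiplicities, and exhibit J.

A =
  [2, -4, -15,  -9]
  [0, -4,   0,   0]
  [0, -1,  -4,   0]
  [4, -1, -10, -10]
J_2(-4) ⊕ J_2(-4)

The characteristic polynomial is
  det(x·I − A) = x^4 + 16*x^3 + 96*x^2 + 256*x + 256 = (x + 4)^4

Eigenvalues and multiplicities (the geometric multiplicity of λ is n − rank(A − λI), which equals the number of Jordan blocks for λ):
  λ = -4: algebraic multiplicity = 4, geometric multiplicity = 2

Determining the block sizes for each eigenvalue:
  λ = -4: with am = 4 and gm = 2, the partition is not yet determined (e.g. several partitions of 4 into 2 parts exist). Let N = A − (-4)·I. Computing rank(N^1) = 2, rank(N^2) = 0; the number of blocks of size ≥ j is rank(N^{j−1}) − rank(N^j), giving [2, 2]. So we have 2 block(s) of size 2 → block sizes [2, 2]

Assembling the blocks gives a Jordan form
J =
  [-4,  1,  0,  0]
  [ 0, -4,  0,  0]
  [ 0,  0, -4,  1]
  [ 0,  0,  0, -4]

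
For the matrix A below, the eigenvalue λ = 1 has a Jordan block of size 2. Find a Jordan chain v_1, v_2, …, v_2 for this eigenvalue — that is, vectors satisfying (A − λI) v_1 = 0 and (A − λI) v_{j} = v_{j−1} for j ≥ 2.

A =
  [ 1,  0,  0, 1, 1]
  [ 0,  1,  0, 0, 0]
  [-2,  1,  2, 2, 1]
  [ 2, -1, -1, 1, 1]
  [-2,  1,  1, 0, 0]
A Jordan chain for λ = 1 of length 2:
v_1 = (0, 0, -2, 2, -2)ᵀ
v_2 = (1, 0, 0, 0, 0)ᵀ

Let N = A − (1)·I. We want v_2 with N^2 v_2 = 0 but N^1 v_2 ≠ 0; then v_{j-1} := N · v_j for j = 2, …, 2.

Pick v_2 = (1, 0, 0, 0, 0)ᵀ.
Then v_1 = N · v_2 = (0, 0, -2, 2, -2)ᵀ.

Sanity check: (A − (1)·I) v_1 = (0, 0, 0, 0, 0)ᵀ = 0. ✓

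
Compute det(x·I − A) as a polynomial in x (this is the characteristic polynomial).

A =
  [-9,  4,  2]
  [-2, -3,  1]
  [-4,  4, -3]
x^3 + 15*x^2 + 75*x + 125

Expanding det(x·I − A) (e.g. by cofactor expansion or by noting that A is similar to its Jordan form J, which has the same characteristic polynomial as A) gives
  χ_A(x) = x^3 + 15*x^2 + 75*x + 125
which factors as (x + 5)^3. The eigenvalues (with algebraic multiplicities) are λ = -5 with multiplicity 3.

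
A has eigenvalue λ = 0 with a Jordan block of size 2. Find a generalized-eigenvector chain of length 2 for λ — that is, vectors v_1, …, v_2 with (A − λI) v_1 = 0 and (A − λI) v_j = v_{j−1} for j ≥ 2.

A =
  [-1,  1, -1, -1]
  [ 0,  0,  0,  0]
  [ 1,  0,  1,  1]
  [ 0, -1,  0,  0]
A Jordan chain for λ = 0 of length 2:
v_1 = (-1, 0, 1, 0)ᵀ
v_2 = (1, 0, 0, 0)ᵀ

Let N = A − (0)·I. We want v_2 with N^2 v_2 = 0 but N^1 v_2 ≠ 0; then v_{j-1} := N · v_j for j = 2, …, 2.

Pick v_2 = (1, 0, 0, 0)ᵀ.
Then v_1 = N · v_2 = (-1, 0, 1, 0)ᵀ.

Sanity check: (A − (0)·I) v_1 = (0, 0, 0, 0)ᵀ = 0. ✓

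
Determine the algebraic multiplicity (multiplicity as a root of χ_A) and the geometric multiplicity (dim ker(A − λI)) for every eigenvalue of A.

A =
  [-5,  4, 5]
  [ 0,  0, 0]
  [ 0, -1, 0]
λ = -5: alg = 1, geom = 1; λ = 0: alg = 2, geom = 1

Step 1 — factor the characteristic polynomial to read off the algebraic multiplicities:
  χ_A(x) = x^2*(x + 5)

Step 2 — compute geometric multiplicities via the rank-nullity identity g(λ) = n − rank(A − λI):
  rank(A − (-5)·I) = 2, so dim ker(A − (-5)·I) = n − 2 = 1
  rank(A − (0)·I) = 2, so dim ker(A − (0)·I) = n − 2 = 1

Summary:
  λ = -5: algebraic multiplicity = 1, geometric multiplicity = 1
  λ = 0: algebraic multiplicity = 2, geometric multiplicity = 1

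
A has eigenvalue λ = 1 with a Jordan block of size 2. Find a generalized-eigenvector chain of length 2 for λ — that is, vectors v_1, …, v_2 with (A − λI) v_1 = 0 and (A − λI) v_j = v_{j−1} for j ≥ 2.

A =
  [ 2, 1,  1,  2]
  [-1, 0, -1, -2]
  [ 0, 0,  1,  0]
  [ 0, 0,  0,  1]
A Jordan chain for λ = 1 of length 2:
v_1 = (1, -1, 0, 0)ᵀ
v_2 = (1, 0, 0, 0)ᵀ

Let N = A − (1)·I. We want v_2 with N^2 v_2 = 0 but N^1 v_2 ≠ 0; then v_{j-1} := N · v_j for j = 2, …, 2.

Pick v_2 = (1, 0, 0, 0)ᵀ.
Then v_1 = N · v_2 = (1, -1, 0, 0)ᵀ.

Sanity check: (A − (1)·I) v_1 = (0, 0, 0, 0)ᵀ = 0. ✓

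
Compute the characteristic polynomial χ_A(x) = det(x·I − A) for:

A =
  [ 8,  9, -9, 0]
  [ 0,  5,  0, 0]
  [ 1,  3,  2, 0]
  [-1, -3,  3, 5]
x^4 - 20*x^3 + 150*x^2 - 500*x + 625

Expanding det(x·I − A) (e.g. by cofactor expansion or by noting that A is similar to its Jordan form J, which has the same characteristic polynomial as A) gives
  χ_A(x) = x^4 - 20*x^3 + 150*x^2 - 500*x + 625
which factors as (x - 5)^4. The eigenvalues (with algebraic multiplicities) are λ = 5 with multiplicity 4.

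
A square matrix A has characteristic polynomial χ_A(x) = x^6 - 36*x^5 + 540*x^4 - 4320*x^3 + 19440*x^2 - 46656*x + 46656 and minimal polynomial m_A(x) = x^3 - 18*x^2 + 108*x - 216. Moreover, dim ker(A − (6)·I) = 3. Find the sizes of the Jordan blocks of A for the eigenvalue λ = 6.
Block sizes for λ = 6: [3, 2, 1]

Step 1 — from the characteristic polynomial, algebraic multiplicity of λ = 6 is 6. From dim ker(A − (6)·I) = 3, there are exactly 3 Jordan blocks for λ = 6.
Step 2 — from the minimal polynomial, the factor (x − 6)^3 tells us the largest block for λ = 6 has size 3.
Step 3 — with total size 6, 3 blocks, and largest block 3, the block sizes (in nonincreasing order) are [3, 2, 1].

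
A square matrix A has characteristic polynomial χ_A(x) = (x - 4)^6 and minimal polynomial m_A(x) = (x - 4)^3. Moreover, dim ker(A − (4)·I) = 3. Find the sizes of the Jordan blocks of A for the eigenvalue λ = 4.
Block sizes for λ = 4: [3, 2, 1]

Step 1 — from the characteristic polynomial, algebraic multiplicity of λ = 4 is 6. From dim ker(A − (4)·I) = 3, there are exactly 3 Jordan blocks for λ = 4.
Step 2 — from the minimal polynomial, the factor (x − 4)^3 tells us the largest block for λ = 4 has size 3.
Step 3 — with total size 6, 3 blocks, and largest block 3, the block sizes (in nonincreasing order) are [3, 2, 1].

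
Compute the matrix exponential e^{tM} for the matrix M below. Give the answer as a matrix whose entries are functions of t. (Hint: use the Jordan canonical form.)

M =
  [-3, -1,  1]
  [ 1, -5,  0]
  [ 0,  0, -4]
e^{tM} =
  [t*exp(-4*t) + exp(-4*t), -t*exp(-4*t), t^2*exp(-4*t)/2 + t*exp(-4*t)]
  [t*exp(-4*t), -t*exp(-4*t) + exp(-4*t), t^2*exp(-4*t)/2]
  [0, 0, exp(-4*t)]

Strategy: write M = P · J · P⁻¹ where J is a Jordan canonical form, so e^{tM} = P · e^{tJ} · P⁻¹, and e^{tJ} can be computed block-by-block.

M has Jordan form
J =
  [-4,  1,  0]
  [ 0, -4,  1]
  [ 0,  0, -4]
(up to reordering of blocks).

Per-block formulas:
  For a 3×3 Jordan block J_3(-4): exp(t · J_3(-4)) = e^(-4t)·(I + t·N + (t^2/2)·N^2), where N is the 3×3 nilpotent shift.

After assembling e^{tJ} and conjugating by P, we get:

e^{tM} =
  [t*exp(-4*t) + exp(-4*t), -t*exp(-4*t), t^2*exp(-4*t)/2 + t*exp(-4*t)]
  [t*exp(-4*t), -t*exp(-4*t) + exp(-4*t), t^2*exp(-4*t)/2]
  [0, 0, exp(-4*t)]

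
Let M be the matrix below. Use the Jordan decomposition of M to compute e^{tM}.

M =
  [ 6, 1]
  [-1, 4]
e^{tM} =
  [t*exp(5*t) + exp(5*t), t*exp(5*t)]
  [-t*exp(5*t), -t*exp(5*t) + exp(5*t)]

Strategy: write M = P · J · P⁻¹ where J is a Jordan canonical form, so e^{tM} = P · e^{tJ} · P⁻¹, and e^{tJ} can be computed block-by-block.

M has Jordan form
J =
  [5, 1]
  [0, 5]
(up to reordering of blocks).

Per-block formulas:
  For a 2×2 Jordan block J_2(5): exp(t · J_2(5)) = e^(5t)·(I + t·N), where N is the 2×2 nilpotent shift.

After assembling e^{tJ} and conjugating by P, we get:

e^{tM} =
  [t*exp(5*t) + exp(5*t), t*exp(5*t)]
  [-t*exp(5*t), -t*exp(5*t) + exp(5*t)]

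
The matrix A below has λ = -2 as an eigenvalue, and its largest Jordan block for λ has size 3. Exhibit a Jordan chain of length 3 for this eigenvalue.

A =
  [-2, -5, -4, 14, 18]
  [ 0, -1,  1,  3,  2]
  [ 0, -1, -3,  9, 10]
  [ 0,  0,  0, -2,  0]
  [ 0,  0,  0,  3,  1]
A Jordan chain for λ = -2 of length 3:
v_1 = (-1, 0, 0, 0, 0)ᵀ
v_2 = (-5, 1, -1, 0, 0)ᵀ
v_3 = (0, 1, 0, 0, 0)ᵀ

Let N = A − (-2)·I. We want v_3 with N^3 v_3 = 0 but N^2 v_3 ≠ 0; then v_{j-1} := N · v_j for j = 3, …, 2.

Pick v_3 = (0, 1, 0, 0, 0)ᵀ.
Then v_2 = N · v_3 = (-5, 1, -1, 0, 0)ᵀ.
Then v_1 = N · v_2 = (-1, 0, 0, 0, 0)ᵀ.

Sanity check: (A − (-2)·I) v_1 = (0, 0, 0, 0, 0)ᵀ = 0. ✓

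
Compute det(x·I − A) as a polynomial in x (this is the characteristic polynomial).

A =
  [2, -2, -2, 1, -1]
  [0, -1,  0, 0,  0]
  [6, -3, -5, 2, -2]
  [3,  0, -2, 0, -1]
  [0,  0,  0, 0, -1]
x^5 + 5*x^4 + 10*x^3 + 10*x^2 + 5*x + 1

Expanding det(x·I − A) (e.g. by cofactor expansion or by noting that A is similar to its Jordan form J, which has the same characteristic polynomial as A) gives
  χ_A(x) = x^5 + 5*x^4 + 10*x^3 + 10*x^2 + 5*x + 1
which factors as (x + 1)^5. The eigenvalues (with algebraic multiplicities) are λ = -1 with multiplicity 5.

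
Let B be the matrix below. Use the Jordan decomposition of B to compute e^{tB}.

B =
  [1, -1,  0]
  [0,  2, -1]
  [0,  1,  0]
e^{tB} =
  [exp(t), -t^2*exp(t)/2 - t*exp(t), t^2*exp(t)/2]
  [0, t*exp(t) + exp(t), -t*exp(t)]
  [0, t*exp(t), -t*exp(t) + exp(t)]

Strategy: write B = P · J · P⁻¹ where J is a Jordan canonical form, so e^{tB} = P · e^{tJ} · P⁻¹, and e^{tJ} can be computed block-by-block.

B has Jordan form
J =
  [1, 1, 0]
  [0, 1, 1]
  [0, 0, 1]
(up to reordering of blocks).

Per-block formulas:
  For a 3×3 Jordan block J_3(1): exp(t · J_3(1)) = e^(1t)·(I + t·N + (t^2/2)·N^2), where N is the 3×3 nilpotent shift.

After assembling e^{tJ} and conjugating by P, we get:

e^{tB} =
  [exp(t), -t^2*exp(t)/2 - t*exp(t), t^2*exp(t)/2]
  [0, t*exp(t) + exp(t), -t*exp(t)]
  [0, t*exp(t), -t*exp(t) + exp(t)]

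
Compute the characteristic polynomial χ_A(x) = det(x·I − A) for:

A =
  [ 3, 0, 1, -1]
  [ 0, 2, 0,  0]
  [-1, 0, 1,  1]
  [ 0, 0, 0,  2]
x^4 - 8*x^3 + 24*x^2 - 32*x + 16

Expanding det(x·I − A) (e.g. by cofactor expansion or by noting that A is similar to its Jordan form J, which has the same characteristic polynomial as A) gives
  χ_A(x) = x^4 - 8*x^3 + 24*x^2 - 32*x + 16
which factors as (x - 2)^4. The eigenvalues (with algebraic multiplicities) are λ = 2 with multiplicity 4.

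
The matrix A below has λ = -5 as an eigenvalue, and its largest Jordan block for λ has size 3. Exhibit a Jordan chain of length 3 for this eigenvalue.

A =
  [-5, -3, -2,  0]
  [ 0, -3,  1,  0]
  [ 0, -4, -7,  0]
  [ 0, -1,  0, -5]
A Jordan chain for λ = -5 of length 3:
v_1 = (2, 0, 0, -2)ᵀ
v_2 = (-3, 2, -4, -1)ᵀ
v_3 = (0, 1, 0, 0)ᵀ

Let N = A − (-5)·I. We want v_3 with N^3 v_3 = 0 but N^2 v_3 ≠ 0; then v_{j-1} := N · v_j for j = 3, …, 2.

Pick v_3 = (0, 1, 0, 0)ᵀ.
Then v_2 = N · v_3 = (-3, 2, -4, -1)ᵀ.
Then v_1 = N · v_2 = (2, 0, 0, -2)ᵀ.

Sanity check: (A − (-5)·I) v_1 = (0, 0, 0, 0)ᵀ = 0. ✓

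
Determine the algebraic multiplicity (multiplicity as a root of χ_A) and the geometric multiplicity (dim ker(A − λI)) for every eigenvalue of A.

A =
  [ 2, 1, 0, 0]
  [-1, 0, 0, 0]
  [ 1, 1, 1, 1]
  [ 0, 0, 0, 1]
λ = 1: alg = 4, geom = 2

Step 1 — factor the characteristic polynomial to read off the algebraic multiplicities:
  χ_A(x) = (x - 1)^4

Step 2 — compute geometric multiplicities via the rank-nullity identity g(λ) = n − rank(A − λI):
  rank(A − (1)·I) = 2, so dim ker(A − (1)·I) = n − 2 = 2

Summary:
  λ = 1: algebraic multiplicity = 4, geometric multiplicity = 2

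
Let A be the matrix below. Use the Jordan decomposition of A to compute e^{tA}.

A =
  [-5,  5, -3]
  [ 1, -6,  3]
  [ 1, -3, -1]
e^{tA} =
  [3*t^2*exp(-4*t)/2 - t*exp(-4*t) + exp(-4*t), -3*t^2*exp(-4*t) + 5*t*exp(-4*t), 9*t^2*exp(-4*t)/2 - 3*t*exp(-4*t)]
  [t*exp(-4*t), -2*t*exp(-4*t) + exp(-4*t), 3*t*exp(-4*t)]
  [-t^2*exp(-4*t)/2 + t*exp(-4*t), t^2*exp(-4*t) - 3*t*exp(-4*t), -3*t^2*exp(-4*t)/2 + 3*t*exp(-4*t) + exp(-4*t)]

Strategy: write A = P · J · P⁻¹ where J is a Jordan canonical form, so e^{tA} = P · e^{tJ} · P⁻¹, and e^{tJ} can be computed block-by-block.

A has Jordan form
J =
  [-4,  1,  0]
  [ 0, -4,  1]
  [ 0,  0, -4]
(up to reordering of blocks).

Per-block formulas:
  For a 3×3 Jordan block J_3(-4): exp(t · J_3(-4)) = e^(-4t)·(I + t·N + (t^2/2)·N^2), where N is the 3×3 nilpotent shift.

After assembling e^{tJ} and conjugating by P, we get:

e^{tA} =
  [3*t^2*exp(-4*t)/2 - t*exp(-4*t) + exp(-4*t), -3*t^2*exp(-4*t) + 5*t*exp(-4*t), 9*t^2*exp(-4*t)/2 - 3*t*exp(-4*t)]
  [t*exp(-4*t), -2*t*exp(-4*t) + exp(-4*t), 3*t*exp(-4*t)]
  [-t^2*exp(-4*t)/2 + t*exp(-4*t), t^2*exp(-4*t) - 3*t*exp(-4*t), -3*t^2*exp(-4*t)/2 + 3*t*exp(-4*t) + exp(-4*t)]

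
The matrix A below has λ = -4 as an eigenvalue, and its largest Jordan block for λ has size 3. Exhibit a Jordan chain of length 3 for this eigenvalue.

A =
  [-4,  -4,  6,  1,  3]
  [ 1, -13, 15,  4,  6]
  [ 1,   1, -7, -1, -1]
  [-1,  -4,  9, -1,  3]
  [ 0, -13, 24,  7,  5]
A Jordan chain for λ = -4 of length 3:
v_1 = (1, 2, -1, 2, 4)ᵀ
v_2 = (0, 1, 1, -1, 0)ᵀ
v_3 = (1, 0, 0, 0, 0)ᵀ

Let N = A − (-4)·I. We want v_3 with N^3 v_3 = 0 but N^2 v_3 ≠ 0; then v_{j-1} := N · v_j for j = 3, …, 2.

Pick v_3 = (1, 0, 0, 0, 0)ᵀ.
Then v_2 = N · v_3 = (0, 1, 1, -1, 0)ᵀ.
Then v_1 = N · v_2 = (1, 2, -1, 2, 4)ᵀ.

Sanity check: (A − (-4)·I) v_1 = (0, 0, 0, 0, 0)ᵀ = 0. ✓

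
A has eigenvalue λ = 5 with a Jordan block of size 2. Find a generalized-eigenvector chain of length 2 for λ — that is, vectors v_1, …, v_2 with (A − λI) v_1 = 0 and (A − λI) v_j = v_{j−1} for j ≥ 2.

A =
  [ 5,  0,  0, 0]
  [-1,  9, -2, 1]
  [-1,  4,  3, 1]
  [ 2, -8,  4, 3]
A Jordan chain for λ = 5 of length 2:
v_1 = (0, -1, -1, 2)ᵀ
v_2 = (1, 0, 0, 0)ᵀ

Let N = A − (5)·I. We want v_2 with N^2 v_2 = 0 but N^1 v_2 ≠ 0; then v_{j-1} := N · v_j for j = 2, …, 2.

Pick v_2 = (1, 0, 0, 0)ᵀ.
Then v_1 = N · v_2 = (0, -1, -1, 2)ᵀ.

Sanity check: (A − (5)·I) v_1 = (0, 0, 0, 0)ᵀ = 0. ✓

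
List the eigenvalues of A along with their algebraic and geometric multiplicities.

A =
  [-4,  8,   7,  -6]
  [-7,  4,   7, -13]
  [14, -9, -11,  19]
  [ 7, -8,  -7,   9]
λ = -4: alg = 2, geom = 1; λ = 3: alg = 2, geom = 2

Step 1 — factor the characteristic polynomial to read off the algebraic multiplicities:
  χ_A(x) = (x - 3)^2*(x + 4)^2

Step 2 — compute geometric multiplicities via the rank-nullity identity g(λ) = n − rank(A − λI):
  rank(A − (-4)·I) = 3, so dim ker(A − (-4)·I) = n − 3 = 1
  rank(A − (3)·I) = 2, so dim ker(A − (3)·I) = n − 2 = 2

Summary:
  λ = -4: algebraic multiplicity = 2, geometric multiplicity = 1
  λ = 3: algebraic multiplicity = 2, geometric multiplicity = 2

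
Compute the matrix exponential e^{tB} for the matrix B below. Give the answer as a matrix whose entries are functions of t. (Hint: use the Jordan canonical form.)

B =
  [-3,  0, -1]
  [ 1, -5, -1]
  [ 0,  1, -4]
e^{tB} =
  [t^2*exp(-4*t)/2 + t*exp(-4*t) + exp(-4*t), -t^2*exp(-4*t)/2, -t^2*exp(-4*t)/2 - t*exp(-4*t)]
  [t*exp(-4*t), -t*exp(-4*t) + exp(-4*t), -t*exp(-4*t)]
  [t^2*exp(-4*t)/2, -t^2*exp(-4*t)/2 + t*exp(-4*t), -t^2*exp(-4*t)/2 + exp(-4*t)]

Strategy: write B = P · J · P⁻¹ where J is a Jordan canonical form, so e^{tB} = P · e^{tJ} · P⁻¹, and e^{tJ} can be computed block-by-block.

B has Jordan form
J =
  [-4,  1,  0]
  [ 0, -4,  1]
  [ 0,  0, -4]
(up to reordering of blocks).

Per-block formulas:
  For a 3×3 Jordan block J_3(-4): exp(t · J_3(-4)) = e^(-4t)·(I + t·N + (t^2/2)·N^2), where N is the 3×3 nilpotent shift.

After assembling e^{tJ} and conjugating by P, we get:

e^{tB} =
  [t^2*exp(-4*t)/2 + t*exp(-4*t) + exp(-4*t), -t^2*exp(-4*t)/2, -t^2*exp(-4*t)/2 - t*exp(-4*t)]
  [t*exp(-4*t), -t*exp(-4*t) + exp(-4*t), -t*exp(-4*t)]
  [t^2*exp(-4*t)/2, -t^2*exp(-4*t)/2 + t*exp(-4*t), -t^2*exp(-4*t)/2 + exp(-4*t)]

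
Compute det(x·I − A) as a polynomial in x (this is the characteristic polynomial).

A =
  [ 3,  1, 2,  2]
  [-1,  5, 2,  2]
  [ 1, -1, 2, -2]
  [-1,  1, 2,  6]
x^4 - 16*x^3 + 96*x^2 - 256*x + 256

Expanding det(x·I − A) (e.g. by cofactor expansion or by noting that A is similar to its Jordan form J, which has the same characteristic polynomial as A) gives
  χ_A(x) = x^4 - 16*x^3 + 96*x^2 - 256*x + 256
which factors as (x - 4)^4. The eigenvalues (with algebraic multiplicities) are λ = 4 with multiplicity 4.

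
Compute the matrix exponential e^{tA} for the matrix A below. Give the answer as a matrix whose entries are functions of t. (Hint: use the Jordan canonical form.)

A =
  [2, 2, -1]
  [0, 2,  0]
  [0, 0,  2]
e^{tA} =
  [exp(2*t), 2*t*exp(2*t), -t*exp(2*t)]
  [0, exp(2*t), 0]
  [0, 0, exp(2*t)]

Strategy: write A = P · J · P⁻¹ where J is a Jordan canonical form, so e^{tA} = P · e^{tJ} · P⁻¹, and e^{tJ} can be computed block-by-block.

A has Jordan form
J =
  [2, 1, 0]
  [0, 2, 0]
  [0, 0, 2]
(up to reordering of blocks).

Per-block formulas:
  For a 2×2 Jordan block J_2(2): exp(t · J_2(2)) = e^(2t)·(I + t·N), where N is the 2×2 nilpotent shift.
  For a 1×1 block at λ = 2: exp(t · [2]) = [e^(2t)].

After assembling e^{tJ} and conjugating by P, we get:

e^{tA} =
  [exp(2*t), 2*t*exp(2*t), -t*exp(2*t)]
  [0, exp(2*t), 0]
  [0, 0, exp(2*t)]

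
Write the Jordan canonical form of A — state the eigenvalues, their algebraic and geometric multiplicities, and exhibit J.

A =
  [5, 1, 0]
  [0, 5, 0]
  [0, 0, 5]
J_2(5) ⊕ J_1(5)

The characteristic polynomial is
  det(x·I − A) = x^3 - 15*x^2 + 75*x - 125 = (x - 5)^3

Eigenvalues and multiplicities (the geometric multiplicity of λ is n − rank(A − λI), which equals the number of Jordan blocks for λ):
  λ = 5: algebraic multiplicity = 3, geometric multiplicity = 2

Determining the block sizes for each eigenvalue:
  λ = 5: 2 blocks summing to 3 forces exactly one block of size 2 and the rest size 1 → block sizes [2, 1]

Assembling the blocks gives a Jordan form
J =
  [5, 1, 0]
  [0, 5, 0]
  [0, 0, 5]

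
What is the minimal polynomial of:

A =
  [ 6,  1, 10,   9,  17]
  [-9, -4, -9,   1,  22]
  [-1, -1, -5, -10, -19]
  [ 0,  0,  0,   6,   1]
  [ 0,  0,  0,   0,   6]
x^5 - 9*x^4 - 24*x^3 + 316*x^2 + 96*x - 2880

The characteristic polynomial is χ_A(x) = (x - 6)^2*(x - 5)*(x + 4)^2, so the eigenvalues are known. The minimal polynomial is
  m_A(x) = Π_λ (x − λ)^{k_λ}
where k_λ is the size of the *largest* Jordan block for λ (equivalently, the smallest k with (A − λI)^k v = 0 for every generalised eigenvector v of λ).

  λ = -4: largest Jordan block has size 2, contributing (x + 4)^2
  λ = 5: largest Jordan block has size 1, contributing (x − 5)
  λ = 6: largest Jordan block has size 2, contributing (x − 6)^2

So m_A(x) = (x - 6)^2*(x - 5)*(x + 4)^2 = x^5 - 9*x^4 - 24*x^3 + 316*x^2 + 96*x - 2880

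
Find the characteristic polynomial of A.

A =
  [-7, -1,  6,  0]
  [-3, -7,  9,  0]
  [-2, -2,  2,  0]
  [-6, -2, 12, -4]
x^4 + 16*x^3 + 96*x^2 + 256*x + 256

Expanding det(x·I − A) (e.g. by cofactor expansion or by noting that A is similar to its Jordan form J, which has the same characteristic polynomial as A) gives
  χ_A(x) = x^4 + 16*x^3 + 96*x^2 + 256*x + 256
which factors as (x + 4)^4. The eigenvalues (with algebraic multiplicities) are λ = -4 with multiplicity 4.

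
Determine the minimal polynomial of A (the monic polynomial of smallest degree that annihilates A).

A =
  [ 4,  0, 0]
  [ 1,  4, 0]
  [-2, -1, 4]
x^3 - 12*x^2 + 48*x - 64

The characteristic polynomial is χ_A(x) = (x - 4)^3, so the eigenvalues are known. The minimal polynomial is
  m_A(x) = Π_λ (x − λ)^{k_λ}
where k_λ is the size of the *largest* Jordan block for λ (equivalently, the smallest k with (A − λI)^k v = 0 for every generalised eigenvector v of λ).

  λ = 4: largest Jordan block has size 3, contributing (x − 4)^3

So m_A(x) = (x - 4)^3 = x^3 - 12*x^2 + 48*x - 64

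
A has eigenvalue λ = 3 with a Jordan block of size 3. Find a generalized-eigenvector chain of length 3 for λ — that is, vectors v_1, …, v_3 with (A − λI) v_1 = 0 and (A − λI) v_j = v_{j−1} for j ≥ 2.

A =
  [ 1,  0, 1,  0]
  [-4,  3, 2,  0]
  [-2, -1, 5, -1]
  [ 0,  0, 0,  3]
A Jordan chain for λ = 3 of length 3:
v_1 = (2, 4, 4, 0)ᵀ
v_2 = (-2, -4, -2, 0)ᵀ
v_3 = (1, 0, 0, 0)ᵀ

Let N = A − (3)·I. We want v_3 with N^3 v_3 = 0 but N^2 v_3 ≠ 0; then v_{j-1} := N · v_j for j = 3, …, 2.

Pick v_3 = (1, 0, 0, 0)ᵀ.
Then v_2 = N · v_3 = (-2, -4, -2, 0)ᵀ.
Then v_1 = N · v_2 = (2, 4, 4, 0)ᵀ.

Sanity check: (A − (3)·I) v_1 = (0, 0, 0, 0)ᵀ = 0. ✓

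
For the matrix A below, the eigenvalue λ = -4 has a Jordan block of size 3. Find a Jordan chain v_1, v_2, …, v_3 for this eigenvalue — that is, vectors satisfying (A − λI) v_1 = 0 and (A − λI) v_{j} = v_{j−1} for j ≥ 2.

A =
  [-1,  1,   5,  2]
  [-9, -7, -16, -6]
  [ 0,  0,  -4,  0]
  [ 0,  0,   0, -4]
A Jordan chain for λ = -4 of length 3:
v_1 = (-1, 3, 0, 0)ᵀ
v_2 = (5, -16, 0, 0)ᵀ
v_3 = (0, 0, 1, 0)ᵀ

Let N = A − (-4)·I. We want v_3 with N^3 v_3 = 0 but N^2 v_3 ≠ 0; then v_{j-1} := N · v_j for j = 3, …, 2.

Pick v_3 = (0, 0, 1, 0)ᵀ.
Then v_2 = N · v_3 = (5, -16, 0, 0)ᵀ.
Then v_1 = N · v_2 = (-1, 3, 0, 0)ᵀ.

Sanity check: (A − (-4)·I) v_1 = (0, 0, 0, 0)ᵀ = 0. ✓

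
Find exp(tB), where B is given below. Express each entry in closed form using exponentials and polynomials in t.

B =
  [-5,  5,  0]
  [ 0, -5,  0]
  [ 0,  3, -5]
e^{tB} =
  [exp(-5*t), 5*t*exp(-5*t), 0]
  [0, exp(-5*t), 0]
  [0, 3*t*exp(-5*t), exp(-5*t)]

Strategy: write B = P · J · P⁻¹ where J is a Jordan canonical form, so e^{tB} = P · e^{tJ} · P⁻¹, and e^{tJ} can be computed block-by-block.

B has Jordan form
J =
  [-5,  1,  0]
  [ 0, -5,  0]
  [ 0,  0, -5]
(up to reordering of blocks).

Per-block formulas:
  For a 2×2 Jordan block J_2(-5): exp(t · J_2(-5)) = e^(-5t)·(I + t·N), where N is the 2×2 nilpotent shift.
  For a 1×1 block at λ = -5: exp(t · [-5]) = [e^(-5t)].

After assembling e^{tJ} and conjugating by P, we get:

e^{tB} =
  [exp(-5*t), 5*t*exp(-5*t), 0]
  [0, exp(-5*t), 0]
  [0, 3*t*exp(-5*t), exp(-5*t)]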